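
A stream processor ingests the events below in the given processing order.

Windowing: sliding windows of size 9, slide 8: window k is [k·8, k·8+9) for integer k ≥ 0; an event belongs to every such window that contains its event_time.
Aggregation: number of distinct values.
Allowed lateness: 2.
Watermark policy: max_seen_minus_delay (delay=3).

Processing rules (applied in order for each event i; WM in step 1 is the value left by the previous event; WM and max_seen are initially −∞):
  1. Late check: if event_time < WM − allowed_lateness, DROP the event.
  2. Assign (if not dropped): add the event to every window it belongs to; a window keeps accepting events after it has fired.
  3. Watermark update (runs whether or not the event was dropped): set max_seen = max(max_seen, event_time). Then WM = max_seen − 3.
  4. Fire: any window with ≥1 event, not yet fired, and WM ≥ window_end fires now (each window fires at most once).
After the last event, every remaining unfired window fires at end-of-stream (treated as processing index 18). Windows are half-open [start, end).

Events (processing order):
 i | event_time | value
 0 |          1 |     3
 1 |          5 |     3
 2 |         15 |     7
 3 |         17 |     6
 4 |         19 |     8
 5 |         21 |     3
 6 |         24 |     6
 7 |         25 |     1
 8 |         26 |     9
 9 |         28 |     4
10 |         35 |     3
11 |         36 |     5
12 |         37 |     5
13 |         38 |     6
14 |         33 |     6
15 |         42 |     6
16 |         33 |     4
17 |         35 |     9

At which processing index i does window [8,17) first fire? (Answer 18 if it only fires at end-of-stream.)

5

i=0 t=1 v=3: → [0,9); WM=-2
i=1 t=5 v=3: → [0,9); WM=2
i=2 t=15 v=7: → [8,17); WM=12; [0,9) fires=1
i=3 t=17 v=6: → [16,25); WM=14
i=4 t=19 v=8: → [16,25); WM=16
i=5 t=21 v=3: → [16,25); WM=18; [8,17) fires=1
i=6 t=24 v=6: → [24,33),[16,25); WM=21
i=7 t=25 v=1: → [24,33); WM=22
i=8 t=26 v=9: → [24,33); WM=23
i=9 t=28 v=4: → [24,33); WM=25; [16,25) fires=3
i=10 t=35 v=3: → [32,41); WM=32
i=11 t=36 v=5: → [32,41); WM=33; [24,33) fires=4
i=12 t=37 v=5: → [32,41); WM=34
i=13 t=38 v=6: → [32,41); WM=35
i=14 t=33 v=6: → [32,41); WM=35
i=15 t=42 v=6: → [40,49); WM=39
i=16 t=33 v=4: DROP (t<39-2); WM=39
i=17 t=35 v=9: DROP (t<39-2); WM=39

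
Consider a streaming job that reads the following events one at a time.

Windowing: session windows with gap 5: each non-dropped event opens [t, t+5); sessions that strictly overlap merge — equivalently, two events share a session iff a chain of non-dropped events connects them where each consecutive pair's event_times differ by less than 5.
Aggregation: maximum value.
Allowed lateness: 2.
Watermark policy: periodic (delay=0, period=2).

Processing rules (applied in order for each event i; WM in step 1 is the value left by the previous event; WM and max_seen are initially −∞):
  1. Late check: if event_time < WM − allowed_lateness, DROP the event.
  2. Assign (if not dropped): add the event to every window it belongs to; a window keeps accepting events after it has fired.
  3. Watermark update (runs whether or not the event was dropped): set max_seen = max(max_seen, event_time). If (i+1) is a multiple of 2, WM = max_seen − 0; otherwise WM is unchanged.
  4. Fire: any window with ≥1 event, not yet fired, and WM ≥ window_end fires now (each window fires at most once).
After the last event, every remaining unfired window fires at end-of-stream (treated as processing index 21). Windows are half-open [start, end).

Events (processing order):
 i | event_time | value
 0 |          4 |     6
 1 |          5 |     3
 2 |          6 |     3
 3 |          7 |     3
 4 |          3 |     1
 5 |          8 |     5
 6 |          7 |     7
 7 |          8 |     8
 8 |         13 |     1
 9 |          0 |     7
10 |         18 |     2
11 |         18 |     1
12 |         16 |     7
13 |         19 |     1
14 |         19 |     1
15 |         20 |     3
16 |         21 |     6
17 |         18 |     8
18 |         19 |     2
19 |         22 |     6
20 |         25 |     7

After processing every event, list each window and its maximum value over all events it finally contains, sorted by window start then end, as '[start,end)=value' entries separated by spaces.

i=0 t=4 v=6: → [4,9); WM=−∞
i=1 t=5 v=3: → [4,10); WM=5
i=2 t=6 v=3: → [4,11); WM=5
i=3 t=7 v=3: → [4,12); WM=7
i=4 t=3 v=1: DROP (t<7-2); WM=7
i=5 t=8 v=5: → [4,13); WM=8
i=6 t=7 v=7: → [4,13); WM=8
i=7 t=8 v=8: → [4,13); WM=8
i=8 t=13 v=1: → [13,18); WM=8
i=9 t=0 v=7: DROP (t<8-2); WM=13
i=10 t=18 v=2: → [18,23); WM=13
i=11 t=18 v=1: → [18,23); WM=18
i=12 t=16 v=7: → [13,23); WM=18
i=13 t=19 v=1: → [13,24); WM=19
i=14 t=19 v=1: → [13,24); WM=19
i=15 t=20 v=3: → [13,25); WM=20
i=16 t=21 v=6: → [13,26); WM=20
i=17 t=18 v=8: → [13,26); WM=21
i=18 t=19 v=2: → [13,26); WM=21
i=19 t=22 v=6: → [13,27); WM=22
i=20 t=25 v=7: → [13,30); WM=22

[4,13)=8 [13,30)=8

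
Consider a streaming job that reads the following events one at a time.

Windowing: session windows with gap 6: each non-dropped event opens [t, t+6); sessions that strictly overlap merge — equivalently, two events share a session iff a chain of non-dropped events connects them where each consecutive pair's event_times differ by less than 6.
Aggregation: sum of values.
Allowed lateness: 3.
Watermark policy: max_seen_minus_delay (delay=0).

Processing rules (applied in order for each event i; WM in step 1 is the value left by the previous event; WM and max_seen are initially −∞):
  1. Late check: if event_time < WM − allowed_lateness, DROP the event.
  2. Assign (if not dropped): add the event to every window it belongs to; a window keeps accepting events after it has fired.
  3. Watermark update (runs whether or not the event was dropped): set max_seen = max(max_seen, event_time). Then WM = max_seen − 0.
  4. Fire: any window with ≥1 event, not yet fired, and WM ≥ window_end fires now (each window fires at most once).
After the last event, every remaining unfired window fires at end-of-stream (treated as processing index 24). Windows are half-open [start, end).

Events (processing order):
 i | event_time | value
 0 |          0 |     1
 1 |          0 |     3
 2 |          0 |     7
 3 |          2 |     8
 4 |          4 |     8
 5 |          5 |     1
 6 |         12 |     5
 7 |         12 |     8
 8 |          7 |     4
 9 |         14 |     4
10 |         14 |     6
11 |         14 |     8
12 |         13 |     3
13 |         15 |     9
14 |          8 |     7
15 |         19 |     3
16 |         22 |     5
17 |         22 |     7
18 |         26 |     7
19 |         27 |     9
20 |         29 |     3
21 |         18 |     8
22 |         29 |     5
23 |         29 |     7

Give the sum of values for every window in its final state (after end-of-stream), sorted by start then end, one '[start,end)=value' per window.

[0,11)=28 [12,35)=89

i=0 t=0 v=1: → [0,6); WM=0
i=1 t=0 v=3: → [0,6); WM=0
i=2 t=0 v=7: → [0,6); WM=0
i=3 t=2 v=8: → [0,8); WM=2
i=4 t=4 v=8: → [0,10); WM=4
i=5 t=5 v=1: → [0,11); WM=5
i=6 t=12 v=5: → [12,18); WM=12
i=7 t=12 v=8: → [12,18); WM=12
i=8 t=7 v=4: DROP (t<12-3); WM=12
i=9 t=14 v=4: → [12,20); WM=14
i=10 t=14 v=6: → [12,20); WM=14
i=11 t=14 v=8: → [12,20); WM=14
i=12 t=13 v=3: → [12,20); WM=14
i=13 t=15 v=9: → [12,21); WM=15
i=14 t=8 v=7: DROP (t<15-3); WM=15
i=15 t=19 v=3: → [12,25); WM=19
i=16 t=22 v=5: → [12,28); WM=22
i=17 t=22 v=7: → [12,28); WM=22
i=18 t=26 v=7: → [12,32); WM=26
i=19 t=27 v=9: → [12,33); WM=27
i=20 t=29 v=3: → [12,35); WM=29
i=21 t=18 v=8: DROP (t<29-3); WM=29
i=22 t=29 v=5: → [12,35); WM=29
i=23 t=29 v=7: → [12,35); WM=29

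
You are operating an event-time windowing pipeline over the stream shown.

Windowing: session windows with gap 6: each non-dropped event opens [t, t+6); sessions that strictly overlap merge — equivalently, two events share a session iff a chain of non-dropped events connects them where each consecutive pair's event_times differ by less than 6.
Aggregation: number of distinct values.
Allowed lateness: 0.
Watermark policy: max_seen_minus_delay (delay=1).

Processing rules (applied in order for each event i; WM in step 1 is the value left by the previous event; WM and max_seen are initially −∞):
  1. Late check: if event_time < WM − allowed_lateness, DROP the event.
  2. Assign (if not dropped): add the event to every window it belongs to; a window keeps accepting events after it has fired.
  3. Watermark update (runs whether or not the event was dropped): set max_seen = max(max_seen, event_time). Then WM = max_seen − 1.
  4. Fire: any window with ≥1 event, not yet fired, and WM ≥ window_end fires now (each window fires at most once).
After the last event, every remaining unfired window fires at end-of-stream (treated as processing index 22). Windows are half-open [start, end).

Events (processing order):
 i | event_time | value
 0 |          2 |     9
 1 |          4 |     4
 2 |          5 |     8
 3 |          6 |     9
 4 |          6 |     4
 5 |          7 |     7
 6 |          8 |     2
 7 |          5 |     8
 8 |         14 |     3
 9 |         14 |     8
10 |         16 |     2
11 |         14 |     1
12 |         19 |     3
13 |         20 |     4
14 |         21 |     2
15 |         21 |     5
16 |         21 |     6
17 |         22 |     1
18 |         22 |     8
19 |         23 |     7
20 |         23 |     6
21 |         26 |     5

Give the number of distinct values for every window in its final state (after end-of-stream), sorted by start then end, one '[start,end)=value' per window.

[2,14)=5 [14,32)=8

i=0 t=2 v=9: → [2,8); WM=1
i=1 t=4 v=4: → [2,10); WM=3
i=2 t=5 v=8: → [2,11); WM=4
i=3 t=6 v=9: → [2,12); WM=5
i=4 t=6 v=4: → [2,12); WM=5
i=5 t=7 v=7: → [2,13); WM=6
i=6 t=8 v=2: → [2,14); WM=7
i=7 t=5 v=8: DROP (t<7-0); WM=7
i=8 t=14 v=3: → [14,20); WM=13
i=9 t=14 v=8: → [14,20); WM=13
i=10 t=16 v=2: → [14,22); WM=15
i=11 t=14 v=1: DROP (t<15-0); WM=15
i=12 t=19 v=3: → [14,25); WM=18
i=13 t=20 v=4: → [14,26); WM=19
i=14 t=21 v=2: → [14,27); WM=20
i=15 t=21 v=5: → [14,27); WM=20
i=16 t=21 v=6: → [14,27); WM=20
i=17 t=22 v=1: → [14,28); WM=21
i=18 t=22 v=8: → [14,28); WM=21
i=19 t=23 v=7: → [14,29); WM=22
i=20 t=23 v=6: → [14,29); WM=22
i=21 t=26 v=5: → [14,32); WM=25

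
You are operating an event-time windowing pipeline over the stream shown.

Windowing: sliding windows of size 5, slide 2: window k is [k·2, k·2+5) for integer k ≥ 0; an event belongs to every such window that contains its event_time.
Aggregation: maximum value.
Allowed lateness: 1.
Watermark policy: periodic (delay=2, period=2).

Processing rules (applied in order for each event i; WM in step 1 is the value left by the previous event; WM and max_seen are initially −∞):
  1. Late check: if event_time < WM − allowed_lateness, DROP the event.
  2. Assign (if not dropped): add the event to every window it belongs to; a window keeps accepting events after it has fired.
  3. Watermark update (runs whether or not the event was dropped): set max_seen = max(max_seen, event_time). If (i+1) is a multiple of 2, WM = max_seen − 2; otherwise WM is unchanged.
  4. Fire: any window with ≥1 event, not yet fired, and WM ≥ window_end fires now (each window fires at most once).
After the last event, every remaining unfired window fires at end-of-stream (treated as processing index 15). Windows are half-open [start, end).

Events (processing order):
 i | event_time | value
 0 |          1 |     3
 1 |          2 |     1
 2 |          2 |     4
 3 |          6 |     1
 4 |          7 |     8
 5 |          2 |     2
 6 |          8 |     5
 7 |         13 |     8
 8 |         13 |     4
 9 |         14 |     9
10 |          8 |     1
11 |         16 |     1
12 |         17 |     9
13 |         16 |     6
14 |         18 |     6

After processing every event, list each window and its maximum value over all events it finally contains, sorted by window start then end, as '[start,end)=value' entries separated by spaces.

i=0 t=1 v=3: → [0,5); WM=−∞
i=1 t=2 v=1: → [2,7),[0,5); WM=0
i=2 t=2 v=4: → [2,7),[0,5); WM=0
i=3 t=6 v=1: → [6,11),[4,9),[2,7); WM=4
i=4 t=7 v=8: → [6,11),[4,9); WM=4
i=5 t=2 v=2: DROP (t<4-1); WM=5; [0,5) fires=4
i=6 t=8 v=5: → [8,13),[6,11),[4,9); WM=5
i=7 t=13 v=8: → [12,17),[10,15); WM=11; [2,7) fires=4 [4,9) fires=8 [6,11) fires=8
i=8 t=13 v=4: → [12,17),[10,15); WM=11
i=9 t=14 v=9: → [14,19),[12,17),[10,15); WM=12
i=10 t=8 v=1: DROP (t<12-1); WM=12
i=11 t=16 v=1: → [16,21),[14,19),[12,17); WM=14; [8,13) fires=5
i=12 t=17 v=9: → [16,21),[14,19); WM=14
i=13 t=16 v=6: → [16,21),[14,19),[12,17); WM=15; [10,15) fires=9
i=14 t=18 v=6: → [18,23),[16,21),[14,19); WM=15

[0,5)=4 [2,7)=4 [4,9)=8 [6,11)=8 [8,13)=5 [10,15)=9 [12,17)=9 [14,19)=9 [16,21)=9 [18,23)=6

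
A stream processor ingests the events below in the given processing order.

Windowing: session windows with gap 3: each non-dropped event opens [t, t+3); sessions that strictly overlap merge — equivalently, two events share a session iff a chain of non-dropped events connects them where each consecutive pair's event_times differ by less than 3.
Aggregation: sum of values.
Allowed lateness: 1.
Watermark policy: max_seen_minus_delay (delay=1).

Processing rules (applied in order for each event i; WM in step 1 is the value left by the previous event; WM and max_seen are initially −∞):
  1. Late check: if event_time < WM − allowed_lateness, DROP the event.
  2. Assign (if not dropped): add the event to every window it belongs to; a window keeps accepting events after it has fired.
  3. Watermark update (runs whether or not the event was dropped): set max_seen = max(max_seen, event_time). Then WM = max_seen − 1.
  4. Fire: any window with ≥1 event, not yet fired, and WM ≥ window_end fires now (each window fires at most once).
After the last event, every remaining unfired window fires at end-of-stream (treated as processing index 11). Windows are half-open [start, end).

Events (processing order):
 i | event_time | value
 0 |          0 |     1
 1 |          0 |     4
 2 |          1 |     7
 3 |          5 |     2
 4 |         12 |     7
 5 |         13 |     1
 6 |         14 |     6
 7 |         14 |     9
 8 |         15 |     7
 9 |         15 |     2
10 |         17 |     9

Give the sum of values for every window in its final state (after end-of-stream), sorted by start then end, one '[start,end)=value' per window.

i=0 t=0 v=1: → [0,3); WM=-1
i=1 t=0 v=4: → [0,3); WM=-1
i=2 t=1 v=7: → [0,4); WM=0
i=3 t=5 v=2: → [5,8); WM=4
i=4 t=12 v=7: → [12,15); WM=11
i=5 t=13 v=1: → [12,16); WM=12
i=6 t=14 v=6: → [12,17); WM=13
i=7 t=14 v=9: → [12,17); WM=13
i=8 t=15 v=7: → [12,18); WM=14
i=9 t=15 v=2: → [12,18); WM=14
i=10 t=17 v=9: → [12,20); WM=16

[0,4)=12 [5,8)=2 [12,20)=41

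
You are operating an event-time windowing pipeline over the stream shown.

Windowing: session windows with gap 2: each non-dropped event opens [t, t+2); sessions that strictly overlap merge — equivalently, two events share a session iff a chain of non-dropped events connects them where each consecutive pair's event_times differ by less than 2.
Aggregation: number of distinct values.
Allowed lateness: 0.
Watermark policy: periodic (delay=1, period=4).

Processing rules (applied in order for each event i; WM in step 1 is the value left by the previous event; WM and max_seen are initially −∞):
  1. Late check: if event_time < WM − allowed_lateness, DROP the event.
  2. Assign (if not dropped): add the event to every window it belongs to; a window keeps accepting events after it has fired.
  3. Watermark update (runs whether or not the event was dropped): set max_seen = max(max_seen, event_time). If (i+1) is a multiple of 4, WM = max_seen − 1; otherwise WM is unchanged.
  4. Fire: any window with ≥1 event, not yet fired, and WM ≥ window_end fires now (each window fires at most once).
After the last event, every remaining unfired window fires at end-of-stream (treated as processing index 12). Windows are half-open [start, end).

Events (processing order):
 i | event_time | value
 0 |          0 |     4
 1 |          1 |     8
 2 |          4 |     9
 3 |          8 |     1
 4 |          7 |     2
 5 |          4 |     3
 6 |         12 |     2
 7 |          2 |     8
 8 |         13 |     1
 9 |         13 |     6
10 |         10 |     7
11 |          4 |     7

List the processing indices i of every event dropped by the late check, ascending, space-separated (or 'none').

i=0 t=0 v=4: → [0,2); WM=−∞
i=1 t=1 v=8: → [0,3); WM=−∞
i=2 t=4 v=9: → [4,6); WM=−∞
i=3 t=8 v=1: → [8,10); WM=7
i=4 t=7 v=2: → [7,10); WM=7
i=5 t=4 v=3: DROP (t<7-0); WM=7
i=6 t=12 v=2: → [12,14); WM=7
i=7 t=2 v=8: DROP (t<7-0); WM=11
i=8 t=13 v=1: → [12,15); WM=11
i=9 t=13 v=6: → [12,15); WM=11
i=10 t=10 v=7: DROP (t<11-0); WM=11
i=11 t=4 v=7: DROP (t<11-0); WM=12

5 7 10 11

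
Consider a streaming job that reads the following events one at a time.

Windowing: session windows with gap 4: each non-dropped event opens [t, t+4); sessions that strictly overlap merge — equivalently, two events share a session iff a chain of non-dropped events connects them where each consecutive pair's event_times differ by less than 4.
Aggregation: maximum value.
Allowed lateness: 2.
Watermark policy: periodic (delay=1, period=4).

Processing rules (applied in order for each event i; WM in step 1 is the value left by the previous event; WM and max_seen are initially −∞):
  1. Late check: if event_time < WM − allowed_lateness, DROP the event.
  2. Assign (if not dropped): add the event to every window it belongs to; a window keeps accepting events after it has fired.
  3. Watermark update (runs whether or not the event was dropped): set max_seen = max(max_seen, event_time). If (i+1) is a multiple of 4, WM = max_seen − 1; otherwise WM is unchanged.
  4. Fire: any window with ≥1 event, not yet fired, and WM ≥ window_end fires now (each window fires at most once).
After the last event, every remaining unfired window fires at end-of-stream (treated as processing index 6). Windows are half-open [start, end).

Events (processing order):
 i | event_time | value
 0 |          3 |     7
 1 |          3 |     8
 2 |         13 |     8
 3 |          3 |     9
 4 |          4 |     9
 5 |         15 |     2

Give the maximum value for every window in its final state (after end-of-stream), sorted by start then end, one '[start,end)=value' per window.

i=0 t=3 v=7: → [3,7); WM=−∞
i=1 t=3 v=8: → [3,7); WM=−∞
i=2 t=13 v=8: → [13,17); WM=−∞
i=3 t=3 v=9: → [3,7); WM=12
i=4 t=4 v=9: DROP (t<12-2); WM=12
i=5 t=15 v=2: → [13,19); WM=12

[3,7)=9 [13,19)=8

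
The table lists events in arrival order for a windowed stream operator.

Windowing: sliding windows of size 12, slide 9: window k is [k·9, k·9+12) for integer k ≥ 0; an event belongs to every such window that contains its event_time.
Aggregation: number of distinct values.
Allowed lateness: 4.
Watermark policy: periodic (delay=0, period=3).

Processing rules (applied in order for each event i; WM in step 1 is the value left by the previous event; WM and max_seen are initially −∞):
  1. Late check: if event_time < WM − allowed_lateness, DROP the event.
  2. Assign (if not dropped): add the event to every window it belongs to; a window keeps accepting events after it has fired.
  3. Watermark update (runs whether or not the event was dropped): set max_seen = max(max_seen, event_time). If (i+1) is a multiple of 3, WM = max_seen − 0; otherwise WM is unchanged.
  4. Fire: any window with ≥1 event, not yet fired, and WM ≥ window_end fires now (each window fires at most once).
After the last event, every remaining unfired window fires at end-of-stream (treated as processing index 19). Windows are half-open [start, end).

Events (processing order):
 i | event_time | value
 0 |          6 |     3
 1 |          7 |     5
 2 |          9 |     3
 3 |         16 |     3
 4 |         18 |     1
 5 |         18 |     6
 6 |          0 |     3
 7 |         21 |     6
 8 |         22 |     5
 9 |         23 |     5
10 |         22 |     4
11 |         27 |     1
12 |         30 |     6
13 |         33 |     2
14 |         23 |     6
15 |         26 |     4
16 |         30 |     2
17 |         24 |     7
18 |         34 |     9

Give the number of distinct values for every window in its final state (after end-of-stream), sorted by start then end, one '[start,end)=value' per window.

i=0 t=6 v=3: → [0,12); WM=−∞
i=1 t=7 v=5: → [0,12); WM=−∞
i=2 t=9 v=3: → [9,21),[0,12); WM=9
i=3 t=16 v=3: → [9,21); WM=9
i=4 t=18 v=1: → [18,30),[9,21); WM=9
i=5 t=18 v=6: → [18,30),[9,21); WM=18; [0,12) fires=2
i=6 t=0 v=3: DROP (t<18-4); WM=18
i=7 t=21 v=6: → [18,30); WM=18
i=8 t=22 v=5: → [18,30); WM=22; [9,21) fires=3
i=9 t=23 v=5: → [18,30); WM=22
i=10 t=22 v=4: → [18,30); WM=22
i=11 t=27 v=1: → [27,39),[18,30); WM=27
i=12 t=30 v=6: → [27,39); WM=27
i=13 t=33 v=2: → [27,39); WM=27
i=14 t=23 v=6: → [18,30); WM=33; [18,30) fires=4
i=15 t=26 v=4: DROP (t<33-4); WM=33
i=16 t=30 v=2: → [27,39); WM=33
i=17 t=24 v=7: DROP (t<33-4); WM=33
i=18 t=34 v=9: → [27,39); WM=33

[0,12)=2 [9,21)=3 [18,30)=4 [27,39)=4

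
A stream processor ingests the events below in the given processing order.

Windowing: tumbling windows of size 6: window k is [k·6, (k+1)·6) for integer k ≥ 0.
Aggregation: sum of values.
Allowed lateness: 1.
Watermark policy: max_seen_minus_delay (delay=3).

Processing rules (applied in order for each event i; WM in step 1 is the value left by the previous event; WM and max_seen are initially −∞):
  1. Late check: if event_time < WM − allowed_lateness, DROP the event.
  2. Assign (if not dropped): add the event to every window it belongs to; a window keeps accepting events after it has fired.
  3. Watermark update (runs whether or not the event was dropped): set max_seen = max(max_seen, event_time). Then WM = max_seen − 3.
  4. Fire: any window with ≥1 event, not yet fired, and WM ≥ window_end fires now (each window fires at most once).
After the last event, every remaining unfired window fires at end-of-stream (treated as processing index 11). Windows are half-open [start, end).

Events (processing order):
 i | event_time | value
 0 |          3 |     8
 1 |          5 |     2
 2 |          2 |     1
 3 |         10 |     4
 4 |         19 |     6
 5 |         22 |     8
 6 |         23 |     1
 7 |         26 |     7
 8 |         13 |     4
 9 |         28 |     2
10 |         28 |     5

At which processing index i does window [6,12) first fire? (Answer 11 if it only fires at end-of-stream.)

4

i=0 t=3 v=8: → [0,6); WM=0
i=1 t=5 v=2: → [0,6); WM=2
i=2 t=2 v=1: → [0,6); WM=2
i=3 t=10 v=4: → [6,12); WM=7; [0,6) fires=11
i=4 t=19 v=6: → [18,24); WM=16; [6,12) fires=4
i=5 t=22 v=8: → [18,24); WM=19
i=6 t=23 v=1: → [18,24); WM=20
i=7 t=26 v=7: → [24,30); WM=23
i=8 t=13 v=4: DROP (t<23-1); WM=23
i=9 t=28 v=2: → [24,30); WM=25; [18,24) fires=15
i=10 t=28 v=5: → [24,30); WM=25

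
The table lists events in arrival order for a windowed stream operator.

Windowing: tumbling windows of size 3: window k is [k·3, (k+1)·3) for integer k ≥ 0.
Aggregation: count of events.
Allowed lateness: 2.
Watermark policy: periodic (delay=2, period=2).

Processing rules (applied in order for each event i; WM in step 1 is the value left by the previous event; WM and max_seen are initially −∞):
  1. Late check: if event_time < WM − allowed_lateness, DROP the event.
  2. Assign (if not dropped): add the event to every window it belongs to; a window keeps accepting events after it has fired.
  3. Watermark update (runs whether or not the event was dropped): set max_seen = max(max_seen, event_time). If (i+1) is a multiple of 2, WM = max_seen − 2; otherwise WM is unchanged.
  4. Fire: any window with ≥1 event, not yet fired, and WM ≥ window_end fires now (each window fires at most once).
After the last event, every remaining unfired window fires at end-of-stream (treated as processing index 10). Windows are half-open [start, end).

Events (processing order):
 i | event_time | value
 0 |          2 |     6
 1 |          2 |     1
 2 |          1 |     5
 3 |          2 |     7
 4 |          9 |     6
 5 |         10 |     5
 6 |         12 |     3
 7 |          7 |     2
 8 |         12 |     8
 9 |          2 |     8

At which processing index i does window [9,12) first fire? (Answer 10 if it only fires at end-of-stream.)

10

i=0 t=2 v=6: → [0,3); WM=−∞
i=1 t=2 v=1: → [0,3); WM=0
i=2 t=1 v=5: → [0,3); WM=0
i=3 t=2 v=7: → [0,3); WM=0
i=4 t=9 v=6: → [9,12); WM=0
i=5 t=10 v=5: → [9,12); WM=8; [0,3) fires=4
i=6 t=12 v=3: → [12,15); WM=8
i=7 t=7 v=2: → [6,9); WM=10; [6,9) fires=1
i=8 t=12 v=8: → [12,15); WM=10
i=9 t=2 v=8: DROP (t<10-2); WM=10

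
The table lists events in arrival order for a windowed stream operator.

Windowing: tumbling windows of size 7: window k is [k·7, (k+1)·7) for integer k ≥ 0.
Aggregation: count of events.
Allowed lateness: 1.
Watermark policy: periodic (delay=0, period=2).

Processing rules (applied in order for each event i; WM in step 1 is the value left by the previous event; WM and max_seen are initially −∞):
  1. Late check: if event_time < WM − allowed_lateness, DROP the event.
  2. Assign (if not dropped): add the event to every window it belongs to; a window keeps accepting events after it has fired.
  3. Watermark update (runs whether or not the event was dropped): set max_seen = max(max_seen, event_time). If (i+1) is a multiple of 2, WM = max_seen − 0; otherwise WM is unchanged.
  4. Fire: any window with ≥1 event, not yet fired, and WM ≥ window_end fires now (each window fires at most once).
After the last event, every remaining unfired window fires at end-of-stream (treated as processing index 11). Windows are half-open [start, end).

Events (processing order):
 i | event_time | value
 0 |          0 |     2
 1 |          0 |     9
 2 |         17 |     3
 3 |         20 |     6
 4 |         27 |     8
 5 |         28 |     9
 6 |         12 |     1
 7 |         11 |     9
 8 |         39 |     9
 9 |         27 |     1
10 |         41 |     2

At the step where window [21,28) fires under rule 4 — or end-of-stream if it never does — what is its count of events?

i=0 t=0 v=2: → [0,7); WM=−∞
i=1 t=0 v=9: → [0,7); WM=0
i=2 t=17 v=3: → [14,21); WM=0
i=3 t=20 v=6: → [14,21); WM=20; [0,7) fires=2
i=4 t=27 v=8: → [21,28); WM=20
i=5 t=28 v=9: → [28,35); WM=28; [14,21) fires=2 [21,28) fires=1
i=6 t=12 v=1: DROP (t<28-1); WM=28
i=7 t=11 v=9: DROP (t<28-1); WM=28
i=8 t=39 v=9: → [35,42); WM=28
i=9 t=27 v=1: → [21,28); WM=39; [28,35) fires=1
i=10 t=41 v=2: → [35,42); WM=39

1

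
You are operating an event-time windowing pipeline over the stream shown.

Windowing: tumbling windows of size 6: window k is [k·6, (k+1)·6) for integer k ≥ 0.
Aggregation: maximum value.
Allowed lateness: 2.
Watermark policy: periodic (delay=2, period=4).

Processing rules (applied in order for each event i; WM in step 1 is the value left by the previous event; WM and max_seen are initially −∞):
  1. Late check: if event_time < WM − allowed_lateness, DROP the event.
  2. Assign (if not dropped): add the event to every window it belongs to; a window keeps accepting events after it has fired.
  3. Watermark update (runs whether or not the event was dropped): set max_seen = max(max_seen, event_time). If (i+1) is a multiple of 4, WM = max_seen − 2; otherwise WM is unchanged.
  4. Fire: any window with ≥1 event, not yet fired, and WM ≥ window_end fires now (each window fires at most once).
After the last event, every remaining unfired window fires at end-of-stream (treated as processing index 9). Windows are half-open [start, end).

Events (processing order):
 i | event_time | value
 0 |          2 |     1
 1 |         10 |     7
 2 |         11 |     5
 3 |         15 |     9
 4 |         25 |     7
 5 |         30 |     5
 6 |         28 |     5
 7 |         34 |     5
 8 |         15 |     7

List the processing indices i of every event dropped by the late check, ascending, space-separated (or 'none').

8

i=0 t=2 v=1: → [0,6); WM=−∞
i=1 t=10 v=7: → [6,12); WM=−∞
i=2 t=11 v=5: → [6,12); WM=−∞
i=3 t=15 v=9: → [12,18); WM=13; [0,6) fires=1 [6,12) fires=7
i=4 t=25 v=7: → [24,30); WM=13
i=5 t=30 v=5: → [30,36); WM=13
i=6 t=28 v=5: → [24,30); WM=13
i=7 t=34 v=5: → [30,36); WM=32; [12,18) fires=9 [24,30) fires=7
i=8 t=15 v=7: DROP (t<32-2); WM=32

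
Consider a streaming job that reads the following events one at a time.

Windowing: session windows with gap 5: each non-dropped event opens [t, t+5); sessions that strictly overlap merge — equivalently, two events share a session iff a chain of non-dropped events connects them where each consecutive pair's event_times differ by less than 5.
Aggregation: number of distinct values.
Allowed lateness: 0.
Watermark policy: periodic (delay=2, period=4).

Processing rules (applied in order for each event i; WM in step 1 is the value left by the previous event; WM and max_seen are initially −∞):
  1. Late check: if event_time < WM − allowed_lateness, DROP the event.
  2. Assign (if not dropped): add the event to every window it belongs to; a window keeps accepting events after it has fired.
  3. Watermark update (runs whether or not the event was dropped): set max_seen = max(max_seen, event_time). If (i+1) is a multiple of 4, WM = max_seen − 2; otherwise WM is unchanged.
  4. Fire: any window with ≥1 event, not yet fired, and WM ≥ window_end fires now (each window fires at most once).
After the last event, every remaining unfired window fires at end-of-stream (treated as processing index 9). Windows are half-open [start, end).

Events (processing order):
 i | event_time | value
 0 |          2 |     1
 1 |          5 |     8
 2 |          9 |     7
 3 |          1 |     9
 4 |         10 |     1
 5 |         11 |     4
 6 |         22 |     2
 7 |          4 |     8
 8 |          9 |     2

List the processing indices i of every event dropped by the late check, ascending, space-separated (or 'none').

7 8

i=0 t=2 v=1: → [2,7); WM=−∞
i=1 t=5 v=8: → [2,10); WM=−∞
i=2 t=9 v=7: → [2,14); WM=−∞
i=3 t=1 v=9: → [1,14); WM=7
i=4 t=10 v=1: → [1,15); WM=7
i=5 t=11 v=4: → [1,16); WM=7
i=6 t=22 v=2: → [22,27); WM=7
i=7 t=4 v=8: DROP (t<7-0); WM=20
i=8 t=9 v=2: DROP (t<20-0); WM=20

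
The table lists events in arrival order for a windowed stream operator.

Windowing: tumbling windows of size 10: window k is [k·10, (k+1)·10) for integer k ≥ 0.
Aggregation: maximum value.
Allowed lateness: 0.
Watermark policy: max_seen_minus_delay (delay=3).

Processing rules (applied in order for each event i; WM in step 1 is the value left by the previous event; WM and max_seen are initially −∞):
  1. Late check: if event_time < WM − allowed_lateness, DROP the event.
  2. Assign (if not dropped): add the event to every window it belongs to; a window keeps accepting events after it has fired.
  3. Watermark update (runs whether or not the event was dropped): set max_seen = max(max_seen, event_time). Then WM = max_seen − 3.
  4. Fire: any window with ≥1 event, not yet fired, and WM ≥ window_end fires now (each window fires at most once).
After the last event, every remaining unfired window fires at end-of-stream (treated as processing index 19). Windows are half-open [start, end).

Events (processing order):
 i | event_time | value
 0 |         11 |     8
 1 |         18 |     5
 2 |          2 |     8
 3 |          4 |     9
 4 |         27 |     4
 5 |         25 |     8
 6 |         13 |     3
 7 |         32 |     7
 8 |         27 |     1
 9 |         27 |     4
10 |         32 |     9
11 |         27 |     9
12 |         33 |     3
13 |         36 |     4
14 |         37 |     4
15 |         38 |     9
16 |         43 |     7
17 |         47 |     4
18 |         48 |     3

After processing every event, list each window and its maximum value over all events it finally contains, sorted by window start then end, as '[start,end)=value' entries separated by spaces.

i=0 t=11 v=8: → [10,20); WM=8
i=1 t=18 v=5: → [10,20); WM=15
i=2 t=2 v=8: DROP (t<15-0); WM=15
i=3 t=4 v=9: DROP (t<15-0); WM=15
i=4 t=27 v=4: → [20,30); WM=24; [10,20) fires=8
i=5 t=25 v=8: → [20,30); WM=24
i=6 t=13 v=3: DROP (t<24-0); WM=24
i=7 t=32 v=7: → [30,40); WM=29
i=8 t=27 v=1: DROP (t<29-0); WM=29
i=9 t=27 v=4: DROP (t<29-0); WM=29
i=10 t=32 v=9: → [30,40); WM=29
i=11 t=27 v=9: DROP (t<29-0); WM=29
i=12 t=33 v=3: → [30,40); WM=30; [20,30) fires=8
i=13 t=36 v=4: → [30,40); WM=33
i=14 t=37 v=4: → [30,40); WM=34
i=15 t=38 v=9: → [30,40); WM=35
i=16 t=43 v=7: → [40,50); WM=40; [30,40) fires=9
i=17 t=47 v=4: → [40,50); WM=44
i=18 t=48 v=3: → [40,50); WM=45

[10,20)=8 [20,30)=8 [30,40)=9 [40,50)=7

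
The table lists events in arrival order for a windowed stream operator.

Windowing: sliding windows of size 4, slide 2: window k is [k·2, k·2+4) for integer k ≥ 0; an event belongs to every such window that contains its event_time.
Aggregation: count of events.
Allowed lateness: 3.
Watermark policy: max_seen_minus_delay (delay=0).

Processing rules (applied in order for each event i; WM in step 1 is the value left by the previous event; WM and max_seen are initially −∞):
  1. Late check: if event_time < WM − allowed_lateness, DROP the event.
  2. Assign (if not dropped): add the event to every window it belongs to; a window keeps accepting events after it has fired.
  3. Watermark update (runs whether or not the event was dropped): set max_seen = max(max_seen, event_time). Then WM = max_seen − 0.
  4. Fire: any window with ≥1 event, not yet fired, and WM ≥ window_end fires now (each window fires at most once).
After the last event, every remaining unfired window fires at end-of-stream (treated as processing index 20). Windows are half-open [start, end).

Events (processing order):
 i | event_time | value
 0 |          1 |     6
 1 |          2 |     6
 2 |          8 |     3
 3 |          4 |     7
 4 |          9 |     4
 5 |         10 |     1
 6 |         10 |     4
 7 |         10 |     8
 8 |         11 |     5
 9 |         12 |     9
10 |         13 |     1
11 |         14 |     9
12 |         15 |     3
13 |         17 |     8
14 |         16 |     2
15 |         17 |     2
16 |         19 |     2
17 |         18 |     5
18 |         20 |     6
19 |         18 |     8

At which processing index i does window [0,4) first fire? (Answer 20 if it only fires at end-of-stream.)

2

i=0 t=1 v=6: → [0,4); WM=1
i=1 t=2 v=6: → [2,6),[0,4); WM=2
i=2 t=8 v=3: → [8,12),[6,10); WM=8; [0,4) fires=2 [2,6) fires=1
i=3 t=4 v=7: DROP (t<8-3); WM=8
i=4 t=9 v=4: → [8,12),[6,10); WM=9
i=5 t=10 v=1: → [10,14),[8,12); WM=10; [6,10) fires=2
i=6 t=10 v=4: → [10,14),[8,12); WM=10
i=7 t=10 v=8: → [10,14),[8,12); WM=10
i=8 t=11 v=5: → [10,14),[8,12); WM=11
i=9 t=12 v=9: → [12,16),[10,14); WM=12; [8,12) fires=6
i=10 t=13 v=1: → [12,16),[10,14); WM=13
i=11 t=14 v=9: → [14,18),[12,16); WM=14; [10,14) fires=6
i=12 t=15 v=3: → [14,18),[12,16); WM=15
i=13 t=17 v=8: → [16,20),[14,18); WM=17; [12,16) fires=4
i=14 t=16 v=2: → [16,20),[14,18); WM=17
i=15 t=17 v=2: → [16,20),[14,18); WM=17
i=16 t=19 v=2: → [18,22),[16,20); WM=19; [14,18) fires=5
i=17 t=18 v=5: → [18,22),[16,20); WM=19
i=18 t=20 v=6: → [20,24),[18,22); WM=20; [16,20) fires=5
i=19 t=18 v=8: → [18,22),[16,20); WM=20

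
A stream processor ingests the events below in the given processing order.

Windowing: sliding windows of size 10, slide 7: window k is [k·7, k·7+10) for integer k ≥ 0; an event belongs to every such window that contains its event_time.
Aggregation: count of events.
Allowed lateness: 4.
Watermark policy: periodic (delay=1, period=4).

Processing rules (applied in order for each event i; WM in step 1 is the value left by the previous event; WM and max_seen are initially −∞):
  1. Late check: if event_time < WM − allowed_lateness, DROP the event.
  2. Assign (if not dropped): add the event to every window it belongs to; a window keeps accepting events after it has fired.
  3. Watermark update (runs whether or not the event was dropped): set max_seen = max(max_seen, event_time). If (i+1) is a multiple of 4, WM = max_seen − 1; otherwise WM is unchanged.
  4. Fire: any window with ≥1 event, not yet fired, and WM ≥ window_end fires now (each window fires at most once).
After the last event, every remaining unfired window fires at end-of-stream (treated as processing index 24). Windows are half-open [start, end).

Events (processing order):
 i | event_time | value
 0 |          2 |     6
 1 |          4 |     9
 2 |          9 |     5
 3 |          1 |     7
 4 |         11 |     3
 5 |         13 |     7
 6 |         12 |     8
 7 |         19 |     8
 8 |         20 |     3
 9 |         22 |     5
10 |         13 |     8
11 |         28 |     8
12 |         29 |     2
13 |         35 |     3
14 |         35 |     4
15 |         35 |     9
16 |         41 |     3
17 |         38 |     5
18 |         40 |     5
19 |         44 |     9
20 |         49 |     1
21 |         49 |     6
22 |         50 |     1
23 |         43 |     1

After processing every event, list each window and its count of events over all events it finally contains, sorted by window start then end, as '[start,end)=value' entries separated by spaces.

[0,10)=4 [7,17)=4 [14,24)=3 [21,31)=3 [28,38)=5 [35,45)=8 [42,52)=5 [49,59)=3

i=0 t=2 v=6: → [0,10); WM=−∞
i=1 t=4 v=9: → [0,10); WM=−∞
i=2 t=9 v=5: → [7,17),[0,10); WM=−∞
i=3 t=1 v=7: → [0,10); WM=8
i=4 t=11 v=3: → [7,17); WM=8
i=5 t=13 v=7: → [7,17); WM=8
i=6 t=12 v=8: → [7,17); WM=8
i=7 t=19 v=8: → [14,24); WM=18; [0,10) fires=4 [7,17) fires=4
i=8 t=20 v=3: → [14,24); WM=18
i=9 t=22 v=5: → [21,31),[14,24); WM=18
i=10 t=13 v=8: DROP (t<18-4); WM=18
i=11 t=28 v=8: → [28,38),[21,31); WM=27; [14,24) fires=3
i=12 t=29 v=2: → [28,38),[21,31); WM=27
i=13 t=35 v=3: → [35,45),[28,38); WM=27
i=14 t=35 v=4: → [35,45),[28,38); WM=27
i=15 t=35 v=9: → [35,45),[28,38); WM=34; [21,31) fires=3
i=16 t=41 v=3: → [35,45); WM=34
i=17 t=38 v=5: → [35,45); WM=34
i=18 t=40 v=5: → [35,45); WM=34
i=19 t=44 v=9: → [42,52),[35,45); WM=43; [28,38) fires=5
i=20 t=49 v=1: → [49,59),[42,52); WM=43
i=21 t=49 v=6: → [49,59),[42,52); WM=43
i=22 t=50 v=1: → [49,59),[42,52); WM=43
i=23 t=43 v=1: → [42,52),[35,45); WM=49; [35,45) fires=8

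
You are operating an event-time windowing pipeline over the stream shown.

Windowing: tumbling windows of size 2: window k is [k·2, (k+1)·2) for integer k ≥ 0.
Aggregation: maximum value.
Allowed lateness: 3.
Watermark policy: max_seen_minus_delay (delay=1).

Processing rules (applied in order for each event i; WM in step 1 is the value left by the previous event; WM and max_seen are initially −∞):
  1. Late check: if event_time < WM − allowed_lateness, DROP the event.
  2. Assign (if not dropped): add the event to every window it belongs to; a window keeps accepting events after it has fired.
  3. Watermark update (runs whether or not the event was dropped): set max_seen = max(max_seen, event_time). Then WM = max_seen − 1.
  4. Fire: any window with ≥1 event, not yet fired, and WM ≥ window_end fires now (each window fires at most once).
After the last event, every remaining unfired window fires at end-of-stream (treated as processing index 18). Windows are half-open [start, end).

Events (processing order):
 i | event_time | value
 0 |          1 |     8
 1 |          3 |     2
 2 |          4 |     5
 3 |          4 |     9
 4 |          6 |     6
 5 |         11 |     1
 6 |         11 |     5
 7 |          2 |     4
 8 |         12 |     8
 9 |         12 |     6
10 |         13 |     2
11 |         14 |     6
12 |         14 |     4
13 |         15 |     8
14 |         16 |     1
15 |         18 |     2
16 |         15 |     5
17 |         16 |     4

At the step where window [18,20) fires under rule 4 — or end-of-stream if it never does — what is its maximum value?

i=0 t=1 v=8: → [0,2); WM=0
i=1 t=3 v=2: → [2,4); WM=2; [0,2) fires=8
i=2 t=4 v=5: → [4,6); WM=3
i=3 t=4 v=9: → [4,6); WM=3
i=4 t=6 v=6: → [6,8); WM=5; [2,4) fires=2
i=5 t=11 v=1: → [10,12); WM=10; [4,6) fires=9 [6,8) fires=6
i=6 t=11 v=5: → [10,12); WM=10
i=7 t=2 v=4: DROP (t<10-3); WM=10
i=8 t=12 v=8: → [12,14); WM=11
i=9 t=12 v=6: → [12,14); WM=11
i=10 t=13 v=2: → [12,14); WM=12; [10,12) fires=5
i=11 t=14 v=6: → [14,16); WM=13
i=12 t=14 v=4: → [14,16); WM=13
i=13 t=15 v=8: → [14,16); WM=14; [12,14) fires=8
i=14 t=16 v=1: → [16,18); WM=15
i=15 t=18 v=2: → [18,20); WM=17; [14,16) fires=8
i=16 t=15 v=5: → [14,16); WM=17
i=17 t=16 v=4: → [16,18); WM=17

2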